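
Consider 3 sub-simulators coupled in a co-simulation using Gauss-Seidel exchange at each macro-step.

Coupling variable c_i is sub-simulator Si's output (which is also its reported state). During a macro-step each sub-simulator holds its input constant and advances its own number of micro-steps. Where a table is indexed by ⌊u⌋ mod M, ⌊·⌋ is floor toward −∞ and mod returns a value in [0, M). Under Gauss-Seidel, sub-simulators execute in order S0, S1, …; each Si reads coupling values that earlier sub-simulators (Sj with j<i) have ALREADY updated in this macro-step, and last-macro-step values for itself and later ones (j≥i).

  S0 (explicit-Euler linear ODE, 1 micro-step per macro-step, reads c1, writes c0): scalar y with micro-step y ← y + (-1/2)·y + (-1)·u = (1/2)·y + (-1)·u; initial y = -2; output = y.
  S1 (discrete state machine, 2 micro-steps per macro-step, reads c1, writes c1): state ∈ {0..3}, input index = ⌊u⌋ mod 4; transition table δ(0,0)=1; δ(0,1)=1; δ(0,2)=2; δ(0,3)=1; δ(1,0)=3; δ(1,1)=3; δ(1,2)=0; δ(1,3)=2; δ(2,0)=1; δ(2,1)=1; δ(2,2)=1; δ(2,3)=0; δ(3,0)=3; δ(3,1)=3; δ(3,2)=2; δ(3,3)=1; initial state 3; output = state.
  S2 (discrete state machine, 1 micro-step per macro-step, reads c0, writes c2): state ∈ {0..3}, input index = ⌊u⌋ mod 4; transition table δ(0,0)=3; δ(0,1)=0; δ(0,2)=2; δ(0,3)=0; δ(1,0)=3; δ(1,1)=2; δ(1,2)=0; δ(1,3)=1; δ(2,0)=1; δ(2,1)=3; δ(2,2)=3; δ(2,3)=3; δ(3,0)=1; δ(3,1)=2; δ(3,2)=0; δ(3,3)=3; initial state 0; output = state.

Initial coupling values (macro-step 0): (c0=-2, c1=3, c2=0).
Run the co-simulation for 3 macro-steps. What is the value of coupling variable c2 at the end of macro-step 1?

macro 1: S0 reads c1=3 → after 1×micro: -4; S1 reads c1=3 → after 2×micro: 2; S2 reads c0=-4 → after 1×micro: 3 ⇒ (c0=-4, c1=2, c2=3)
macro 2: S0 reads c1=2 → after 1×micro: -4; S1 reads c1=2 → after 2×micro: 0; S2 reads c0=-4 → after 1×micro: 1 ⇒ (c0=-4, c1=0, c2=1)
macro 3: S0 reads c1=0 → after 1×micro: -2; S1 reads c1=0 → after 2×micro: 3; S2 reads c0=-2 → after 1×micro: 0 ⇒ (c0=-2, c1=3, c2=0)

c2 at macro-step 1 = 3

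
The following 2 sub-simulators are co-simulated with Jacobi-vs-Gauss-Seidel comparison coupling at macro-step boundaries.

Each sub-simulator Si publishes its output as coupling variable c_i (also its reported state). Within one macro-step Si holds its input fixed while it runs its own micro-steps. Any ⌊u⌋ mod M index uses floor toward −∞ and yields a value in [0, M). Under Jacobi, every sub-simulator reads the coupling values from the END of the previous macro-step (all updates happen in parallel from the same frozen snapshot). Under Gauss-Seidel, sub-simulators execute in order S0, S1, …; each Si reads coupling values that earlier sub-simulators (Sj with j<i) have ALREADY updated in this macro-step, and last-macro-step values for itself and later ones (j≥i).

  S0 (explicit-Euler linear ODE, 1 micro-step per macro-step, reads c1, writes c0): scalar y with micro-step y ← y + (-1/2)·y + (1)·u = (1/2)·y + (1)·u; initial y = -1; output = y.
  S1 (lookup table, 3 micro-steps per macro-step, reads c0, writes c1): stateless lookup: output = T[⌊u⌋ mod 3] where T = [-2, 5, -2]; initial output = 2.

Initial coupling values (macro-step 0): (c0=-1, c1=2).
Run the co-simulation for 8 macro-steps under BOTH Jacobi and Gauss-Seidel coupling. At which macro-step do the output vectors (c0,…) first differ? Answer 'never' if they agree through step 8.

first divergence at macro-step: 1

[Jacobi] macro 1: S0 reads c1=2 → after 1×micro: 3/2; S1 reads c0=-1 → after 3×micro: -2 ⇒ (c0=3/2, c1=-2)
[Jacobi] macro 2: S0 reads c1=-2 → after 1×micro: -5/4; S1 reads c0=3/2 → after 3×micro: 5 ⇒ (c0=-5/4, c1=5)
[Jacobi] macro 3: S0 reads c1=5 → after 1×micro: 35/8; S1 reads c0=-5/4 → after 3×micro: 5 ⇒ (c0=35/8, c1=5)
[Jacobi] macro 4: S0 reads c1=5 → after 1×micro: 115/16; S1 reads c0=35/8 → after 3×micro: 5 ⇒ (c0=115/16, c1=5)
[Jacobi] macro 5: S0 reads c1=5 → after 1×micro: 275/32; S1 reads c0=115/16 → after 3×micro: 5 ⇒ (c0=275/32, c1=5)
[Jacobi] macro 6: S0 reads c1=5 → after 1×micro: 595/64; S1 reads c0=275/32 → after 3×micro: -2 ⇒ (c0=595/64, c1=-2)
[Jacobi] macro 7: S0 reads c1=-2 → after 1×micro: 339/128; S1 reads c0=595/64 → after 3×micro: -2 ⇒ (c0=339/128, c1=-2)
[Jacobi] macro 8: S0 reads c1=-2 → after 1×micro: -173/256; S1 reads c0=339/128 → after 3×micro: -2 ⇒ (c0=-173/256, c1=-2)
[Gauss-Seidel] macro 1: S0 reads c1=2 → after 1×micro: 3/2; S1 reads c0=3/2 → after 3×micro: 5 ⇒ (c0=3/2, c1=5)
[Gauss-Seidel] macro 2: S0 reads c1=5 → after 1×micro: 23/4; S1 reads c0=23/4 → after 3×micro: -2 ⇒ (c0=23/4, c1=-2)
[Gauss-Seidel] macro 3: S0 reads c1=-2 → after 1×micro: 7/8; S1 reads c0=7/8 → after 3×micro: -2 ⇒ (c0=7/8, c1=-2)
[Gauss-Seidel] macro 4: S0 reads c1=-2 → after 1×micro: -25/16; S1 reads c0=-25/16 → after 3×micro: 5 ⇒ (c0=-25/16, c1=5)
[Gauss-Seidel] macro 5: S0 reads c1=5 → after 1×micro: 135/32; S1 reads c0=135/32 → after 3×micro: 5 ⇒ (c0=135/32, c1=5)
[Gauss-Seidel] macro 6: S0 reads c1=5 → after 1×micro: 455/64; S1 reads c0=455/64 → after 3×micro: 5 ⇒ (c0=455/64, c1=5)
[Gauss-Seidel] macro 7: S0 reads c1=5 → after 1×micro: 1095/128; S1 reads c0=1095/128 → after 3×micro: -2 ⇒ (c0=1095/128, c1=-2)
[Gauss-Seidel] macro 8: S0 reads c1=-2 → after 1×micro: 583/256; S1 reads c0=583/256 → after 3×micro: -2 ⇒ (c0=583/256, c1=-2)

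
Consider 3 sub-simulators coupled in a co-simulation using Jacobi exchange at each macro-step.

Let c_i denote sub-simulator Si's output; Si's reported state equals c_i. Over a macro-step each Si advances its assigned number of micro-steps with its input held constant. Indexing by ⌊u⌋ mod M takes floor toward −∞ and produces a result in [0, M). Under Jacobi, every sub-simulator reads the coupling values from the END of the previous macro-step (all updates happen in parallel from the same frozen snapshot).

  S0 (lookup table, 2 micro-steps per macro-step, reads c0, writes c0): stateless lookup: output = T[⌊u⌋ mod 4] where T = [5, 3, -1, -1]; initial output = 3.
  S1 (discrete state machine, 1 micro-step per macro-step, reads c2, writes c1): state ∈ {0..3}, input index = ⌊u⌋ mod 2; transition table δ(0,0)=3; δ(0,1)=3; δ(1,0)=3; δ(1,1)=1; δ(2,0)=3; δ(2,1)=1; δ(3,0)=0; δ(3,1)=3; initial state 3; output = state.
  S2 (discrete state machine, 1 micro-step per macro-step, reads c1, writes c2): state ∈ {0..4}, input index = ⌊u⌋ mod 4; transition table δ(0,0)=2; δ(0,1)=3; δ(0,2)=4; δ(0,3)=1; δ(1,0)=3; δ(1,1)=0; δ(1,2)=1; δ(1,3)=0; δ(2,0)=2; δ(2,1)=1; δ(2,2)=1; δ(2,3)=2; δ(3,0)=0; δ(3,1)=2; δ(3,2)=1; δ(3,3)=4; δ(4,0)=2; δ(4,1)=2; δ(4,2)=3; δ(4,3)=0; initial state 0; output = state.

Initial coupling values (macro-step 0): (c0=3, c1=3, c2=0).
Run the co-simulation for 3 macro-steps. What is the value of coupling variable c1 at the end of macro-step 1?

c1 at macro-step 1 = 0

macro 1: S0 reads c0=3 → after 2×micro: -1; S1 reads c2=0 → after 1×micro: 0; S2 reads c1=3 → after 1×micro: 1 ⇒ (c0=-1, c1=0, c2=1)
macro 2: S0 reads c0=-1 → after 2×micro: -1; S1 reads c2=1 → after 1×micro: 3; S2 reads c1=0 → after 1×micro: 3 ⇒ (c0=-1, c1=3, c2=3)
macro 3: S0 reads c0=-1 → after 2×micro: -1; S1 reads c2=3 → after 1×micro: 3; S2 reads c1=3 → after 1×micro: 4 ⇒ (c0=-1, c1=3, c2=4)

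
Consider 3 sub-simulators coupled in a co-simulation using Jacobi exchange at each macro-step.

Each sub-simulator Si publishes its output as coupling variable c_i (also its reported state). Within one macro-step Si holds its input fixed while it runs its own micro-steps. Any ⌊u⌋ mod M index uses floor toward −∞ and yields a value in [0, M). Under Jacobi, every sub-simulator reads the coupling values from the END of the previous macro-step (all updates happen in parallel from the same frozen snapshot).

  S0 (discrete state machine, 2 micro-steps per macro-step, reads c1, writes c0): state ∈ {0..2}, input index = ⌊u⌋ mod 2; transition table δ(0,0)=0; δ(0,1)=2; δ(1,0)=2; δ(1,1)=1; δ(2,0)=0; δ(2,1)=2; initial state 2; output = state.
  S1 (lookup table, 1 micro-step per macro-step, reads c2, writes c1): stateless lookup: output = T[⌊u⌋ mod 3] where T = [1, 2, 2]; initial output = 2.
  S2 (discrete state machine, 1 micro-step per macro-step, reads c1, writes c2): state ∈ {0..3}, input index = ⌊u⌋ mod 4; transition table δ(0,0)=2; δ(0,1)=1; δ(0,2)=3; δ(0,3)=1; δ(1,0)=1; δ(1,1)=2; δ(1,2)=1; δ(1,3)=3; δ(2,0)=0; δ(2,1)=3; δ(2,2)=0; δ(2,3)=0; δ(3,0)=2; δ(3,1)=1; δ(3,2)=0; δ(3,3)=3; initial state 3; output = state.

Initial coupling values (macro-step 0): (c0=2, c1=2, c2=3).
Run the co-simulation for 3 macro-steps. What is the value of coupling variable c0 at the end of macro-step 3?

c0 at macro-step 3 = 2

macro 1: S0 reads c1=2 → after 2×micro: 0; S1 reads c2=3 → after 1×micro: 1; S2 reads c1=2 → after 1×micro: 0 ⇒ (c0=0, c1=1, c2=0)
macro 2: S0 reads c1=1 → after 2×micro: 2; S1 reads c2=0 → after 1×micro: 1; S2 reads c1=1 → after 1×micro: 1 ⇒ (c0=2, c1=1, c2=1)
macro 3: S0 reads c1=1 → after 2×micro: 2; S1 reads c2=1 → after 1×micro: 2; S2 reads c1=1 → after 1×micro: 2 ⇒ (c0=2, c1=2, c2=2)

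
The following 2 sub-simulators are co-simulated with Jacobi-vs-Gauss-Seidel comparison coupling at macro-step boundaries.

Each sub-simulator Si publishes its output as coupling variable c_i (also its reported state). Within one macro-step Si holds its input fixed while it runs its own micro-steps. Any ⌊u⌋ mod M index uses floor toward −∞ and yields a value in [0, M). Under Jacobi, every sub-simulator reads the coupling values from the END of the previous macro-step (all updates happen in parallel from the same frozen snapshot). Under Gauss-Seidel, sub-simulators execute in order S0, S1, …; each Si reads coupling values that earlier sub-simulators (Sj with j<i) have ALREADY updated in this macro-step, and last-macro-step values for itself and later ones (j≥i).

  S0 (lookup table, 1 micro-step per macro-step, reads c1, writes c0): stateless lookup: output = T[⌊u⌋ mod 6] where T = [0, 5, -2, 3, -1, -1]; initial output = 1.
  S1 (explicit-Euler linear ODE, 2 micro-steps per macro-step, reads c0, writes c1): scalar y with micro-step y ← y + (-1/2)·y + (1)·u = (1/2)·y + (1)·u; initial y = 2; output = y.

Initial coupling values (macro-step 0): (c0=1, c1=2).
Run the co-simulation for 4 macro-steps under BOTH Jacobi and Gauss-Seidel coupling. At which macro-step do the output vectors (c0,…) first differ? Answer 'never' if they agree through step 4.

[Jacobi] macro 1: S0 reads c1=2 → after 1×micro: -2; S1 reads c0=1 → after 2×micro: 2 ⇒ (c0=-2, c1=2)
[Jacobi] macro 2: S0 reads c1=2 → after 1×micro: -2; S1 reads c0=-2 → after 2×micro: -5/2 ⇒ (c0=-2, c1=-5/2)
[Jacobi] macro 3: S0 reads c1=-5/2 → after 1×micro: 3; S1 reads c0=-2 → after 2×micro: -29/8 ⇒ (c0=3, c1=-29/8)
[Jacobi] macro 4: S0 reads c1=-29/8 → after 1×micro: -2; S1 reads c0=3 → after 2×micro: 115/32 ⇒ (c0=-2, c1=115/32)
[Gauss-Seidel] macro 1: S0 reads c1=2 → after 1×micro: -2; S1 reads c0=-2 → after 2×micro: -5/2 ⇒ (c0=-2, c1=-5/2)
[Gauss-Seidel] macro 2: S0 reads c1=-5/2 → after 1×micro: 3; S1 reads c0=3 → after 2×micro: 31/8 ⇒ (c0=3, c1=31/8)
[Gauss-Seidel] macro 3: S0 reads c1=31/8 → after 1×micro: 3; S1 reads c0=3 → after 2×micro: 175/32 ⇒ (c0=3, c1=175/32)
[Gauss-Seidel] macro 4: S0 reads c1=175/32 → after 1×micro: -1; S1 reads c0=-1 → after 2×micro: -17/128 ⇒ (c0=-1, c1=-17/128)

first divergence at macro-step: 1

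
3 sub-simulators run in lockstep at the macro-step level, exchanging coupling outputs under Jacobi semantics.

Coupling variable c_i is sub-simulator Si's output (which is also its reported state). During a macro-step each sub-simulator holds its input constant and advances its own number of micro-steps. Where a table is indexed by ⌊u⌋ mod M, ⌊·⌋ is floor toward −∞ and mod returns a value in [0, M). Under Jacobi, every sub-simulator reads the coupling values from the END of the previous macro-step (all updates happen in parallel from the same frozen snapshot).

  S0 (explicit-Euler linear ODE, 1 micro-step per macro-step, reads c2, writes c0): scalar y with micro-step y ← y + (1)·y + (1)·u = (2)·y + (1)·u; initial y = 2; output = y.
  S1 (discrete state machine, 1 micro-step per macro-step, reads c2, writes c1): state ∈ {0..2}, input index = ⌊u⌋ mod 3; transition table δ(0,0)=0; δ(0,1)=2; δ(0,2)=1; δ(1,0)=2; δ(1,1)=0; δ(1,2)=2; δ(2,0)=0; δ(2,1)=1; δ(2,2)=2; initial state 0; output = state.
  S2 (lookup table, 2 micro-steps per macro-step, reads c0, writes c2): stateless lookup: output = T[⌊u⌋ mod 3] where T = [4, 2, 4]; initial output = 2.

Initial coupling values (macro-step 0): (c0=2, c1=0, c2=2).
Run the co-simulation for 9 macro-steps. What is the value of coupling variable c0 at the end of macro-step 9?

c0 at macro-step 9 = 2492

macro 1: S0 reads c2=2 → after 1×micro: 6; S1 reads c2=2 → after 1×micro: 1; S2 reads c0=2 → after 2×micro: 4 ⇒ (c0=6, c1=1, c2=4)
macro 2: S0 reads c2=4 → after 1×micro: 16; S1 reads c2=4 → after 1×micro: 0; S2 reads c0=6 → after 2×micro: 4 ⇒ (c0=16, c1=0, c2=4)
macro 3: S0 reads c2=4 → after 1×micro: 36; S1 reads c2=4 → after 1×micro: 2; S2 reads c0=16 → after 2×micro: 2 ⇒ (c0=36, c1=2, c2=2)
macro 4: S0 reads c2=2 → after 1×micro: 74; S1 reads c2=2 → after 1×micro: 2; S2 reads c0=36 → after 2×micro: 4 ⇒ (c0=74, c1=2, c2=4)
macro 5: S0 reads c2=4 → after 1×micro: 152; S1 reads c2=4 → after 1×micro: 1; S2 reads c0=74 → after 2×micro: 4 ⇒ (c0=152, c1=1, c2=4)
macro 6: S0 reads c2=4 → after 1×micro: 308; S1 reads c2=4 → after 1×micro: 0; S2 reads c0=152 → after 2×micro: 4 ⇒ (c0=308, c1=0, c2=4)
macro 7: S0 reads c2=4 → after 1×micro: 620; S1 reads c2=4 → after 1×micro: 2; S2 reads c0=308 → after 2×micro: 4 ⇒ (c0=620, c1=2, c2=4)
macro 8: S0 reads c2=4 → after 1×micro: 1244; S1 reads c2=4 → after 1×micro: 1; S2 reads c0=620 → after 2×micro: 4 ⇒ (c0=1244, c1=1, c2=4)
macro 9: S0 reads c2=4 → after 1×micro: 2492; S1 reads c2=4 → after 1×micro: 0; S2 reads c0=1244 → after 2×micro: 4 ⇒ (c0=2492, c1=0, c2=4)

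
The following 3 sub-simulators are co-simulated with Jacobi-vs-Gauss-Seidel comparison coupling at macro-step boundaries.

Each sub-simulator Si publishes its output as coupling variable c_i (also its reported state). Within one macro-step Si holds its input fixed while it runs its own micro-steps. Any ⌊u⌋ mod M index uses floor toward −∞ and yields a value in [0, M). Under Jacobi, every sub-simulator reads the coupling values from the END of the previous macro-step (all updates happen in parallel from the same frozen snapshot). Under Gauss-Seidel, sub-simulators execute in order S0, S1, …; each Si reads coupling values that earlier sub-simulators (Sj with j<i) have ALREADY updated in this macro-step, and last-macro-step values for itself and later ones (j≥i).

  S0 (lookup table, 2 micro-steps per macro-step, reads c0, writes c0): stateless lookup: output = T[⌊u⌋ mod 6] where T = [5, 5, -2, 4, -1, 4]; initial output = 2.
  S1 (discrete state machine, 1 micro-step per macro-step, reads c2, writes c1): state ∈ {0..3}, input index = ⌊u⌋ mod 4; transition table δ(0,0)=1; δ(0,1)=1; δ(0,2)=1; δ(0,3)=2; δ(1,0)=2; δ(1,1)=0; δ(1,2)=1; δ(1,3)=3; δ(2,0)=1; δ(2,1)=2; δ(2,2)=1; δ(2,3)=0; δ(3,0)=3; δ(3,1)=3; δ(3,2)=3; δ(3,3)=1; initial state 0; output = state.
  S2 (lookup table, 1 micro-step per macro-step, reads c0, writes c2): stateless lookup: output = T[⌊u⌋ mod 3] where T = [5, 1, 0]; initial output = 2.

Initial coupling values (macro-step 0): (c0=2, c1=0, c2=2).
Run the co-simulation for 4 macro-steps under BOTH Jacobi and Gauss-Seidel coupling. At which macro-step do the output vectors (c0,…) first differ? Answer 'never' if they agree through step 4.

[Jacobi] macro 1: S0 reads c0=2 → after 2×micro: -2; S1 reads c2=2 → after 1×micro: 1; S2 reads c0=2 → after 1×micro: 0 ⇒ (c0=-2, c1=1, c2=0)
[Jacobi] macro 2: S0 reads c0=-2 → after 2×micro: -1; S1 reads c2=0 → after 1×micro: 2; S2 reads c0=-2 → after 1×micro: 1 ⇒ (c0=-1, c1=2, c2=1)
[Jacobi] macro 3: S0 reads c0=-1 → after 2×micro: 4; S1 reads c2=1 → after 1×micro: 2; S2 reads c0=-1 → after 1×micro: 0 ⇒ (c0=4, c1=2, c2=0)
[Jacobi] macro 4: S0 reads c0=4 → after 2×micro: -1; S1 reads c2=0 → after 1×micro: 1; S2 reads c0=4 → after 1×micro: 1 ⇒ (c0=-1, c1=1, c2=1)
[Gauss-Seidel] macro 1: S0 reads c0=2 → after 2×micro: -2; S1 reads c2=2 → after 1×micro: 1; S2 reads c0=-2 → after 1×micro: 1 ⇒ (c0=-2, c1=1, c2=1)
[Gauss-Seidel] macro 2: S0 reads c0=-2 → after 2×micro: -1; S1 reads c2=1 → after 1×micro: 0; S2 reads c0=-1 → after 1×micro: 0 ⇒ (c0=-1, c1=0, c2=0)
[Gauss-Seidel] macro 3: S0 reads c0=-1 → after 2×micro: 4; S1 reads c2=0 → after 1×micro: 1; S2 reads c0=4 → after 1×micro: 1 ⇒ (c0=4, c1=1, c2=1)
[Gauss-Seidel] macro 4: S0 reads c0=4 → after 2×micro: -1; S1 reads c2=1 → after 1×micro: 0; S2 reads c0=-1 → after 1×micro: 0 ⇒ (c0=-1, c1=0, c2=0)

first divergence at macro-step: 1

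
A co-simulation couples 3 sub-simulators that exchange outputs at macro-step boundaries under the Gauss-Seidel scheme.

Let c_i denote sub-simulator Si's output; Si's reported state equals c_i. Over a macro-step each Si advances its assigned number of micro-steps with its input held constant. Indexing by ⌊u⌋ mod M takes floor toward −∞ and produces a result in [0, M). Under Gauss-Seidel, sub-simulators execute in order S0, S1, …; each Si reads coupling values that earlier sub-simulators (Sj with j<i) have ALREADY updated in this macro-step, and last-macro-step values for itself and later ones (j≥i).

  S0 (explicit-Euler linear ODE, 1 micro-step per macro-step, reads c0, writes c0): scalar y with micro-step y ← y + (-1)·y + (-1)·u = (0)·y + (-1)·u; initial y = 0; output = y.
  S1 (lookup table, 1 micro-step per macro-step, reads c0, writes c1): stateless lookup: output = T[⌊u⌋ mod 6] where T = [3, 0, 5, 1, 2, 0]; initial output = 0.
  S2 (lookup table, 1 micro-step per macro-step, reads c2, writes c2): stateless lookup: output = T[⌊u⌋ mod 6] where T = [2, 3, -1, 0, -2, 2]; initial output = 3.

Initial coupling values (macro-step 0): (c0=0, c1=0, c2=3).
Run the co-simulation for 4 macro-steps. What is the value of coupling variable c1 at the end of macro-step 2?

macro 1: S0 reads c0=0 → after 1×micro: 0; S1 reads c0=0 → after 1×micro: 3; S2 reads c2=3 → after 1×micro: 0 ⇒ (c0=0, c1=3, c2=0)
macro 2: S0 reads c0=0 → after 1×micro: 0; S1 reads c0=0 → after 1×micro: 3; S2 reads c2=0 → after 1×micro: 2 ⇒ (c0=0, c1=3, c2=2)
macro 3: S0 reads c0=0 → after 1×micro: 0; S1 reads c0=0 → after 1×micro: 3; S2 reads c2=2 → after 1×micro: -1 ⇒ (c0=0, c1=3, c2=-1)
macro 4: S0 reads c0=0 → after 1×micro: 0; S1 reads c0=0 → after 1×micro: 3; S2 reads c2=-1 → after 1×micro: 2 ⇒ (c0=0, c1=3, c2=2)

c1 at macro-step 2 = 3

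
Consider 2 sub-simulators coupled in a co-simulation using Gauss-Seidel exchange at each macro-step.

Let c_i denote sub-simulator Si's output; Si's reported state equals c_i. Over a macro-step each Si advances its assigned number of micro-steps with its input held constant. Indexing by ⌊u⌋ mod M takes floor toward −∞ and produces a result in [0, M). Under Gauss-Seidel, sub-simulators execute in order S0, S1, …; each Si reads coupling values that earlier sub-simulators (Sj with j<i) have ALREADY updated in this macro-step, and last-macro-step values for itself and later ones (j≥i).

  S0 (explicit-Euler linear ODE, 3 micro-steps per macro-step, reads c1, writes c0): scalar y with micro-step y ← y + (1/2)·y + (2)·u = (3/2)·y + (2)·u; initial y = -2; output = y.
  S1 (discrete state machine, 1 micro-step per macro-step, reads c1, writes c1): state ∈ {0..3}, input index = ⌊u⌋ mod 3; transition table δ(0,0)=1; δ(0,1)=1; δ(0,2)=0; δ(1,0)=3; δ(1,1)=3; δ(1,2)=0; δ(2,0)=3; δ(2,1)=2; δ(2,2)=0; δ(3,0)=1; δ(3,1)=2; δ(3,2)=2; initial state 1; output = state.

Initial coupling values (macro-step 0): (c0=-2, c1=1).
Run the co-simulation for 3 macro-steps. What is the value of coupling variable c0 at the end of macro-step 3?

c0 at macro-step 3 = 35075/256

macro 1: S0 reads c1=1 → after 3×micro: 11/4; S1 reads c1=1 → after 1×micro: 3 ⇒ (c0=11/4, c1=3)
macro 2: S0 reads c1=3 → after 3×micro: 1209/32; S1 reads c1=3 → after 1×micro: 1 ⇒ (c0=1209/32, c1=1)
macro 3: S0 reads c1=1 → after 3×micro: 35075/256; S1 reads c1=1 → after 1×micro: 3 ⇒ (c0=35075/256, c1=3)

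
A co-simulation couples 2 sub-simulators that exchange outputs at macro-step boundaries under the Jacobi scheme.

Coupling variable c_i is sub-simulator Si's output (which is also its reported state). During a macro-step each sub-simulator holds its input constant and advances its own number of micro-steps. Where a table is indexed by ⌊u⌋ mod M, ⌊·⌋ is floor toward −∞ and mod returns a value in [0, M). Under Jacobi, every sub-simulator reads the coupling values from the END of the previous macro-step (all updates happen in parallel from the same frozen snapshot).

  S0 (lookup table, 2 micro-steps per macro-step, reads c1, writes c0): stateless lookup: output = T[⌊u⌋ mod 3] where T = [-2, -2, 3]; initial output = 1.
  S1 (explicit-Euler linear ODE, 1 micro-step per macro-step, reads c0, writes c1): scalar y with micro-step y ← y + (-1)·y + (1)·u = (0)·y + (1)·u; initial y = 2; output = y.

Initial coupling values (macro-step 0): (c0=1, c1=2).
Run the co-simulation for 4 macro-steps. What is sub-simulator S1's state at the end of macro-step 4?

macro 1: S0 reads c1=2 → after 2×micro: 3; S1 reads c0=1 → after 1×micro: 1 ⇒ (c0=3, c1=1)
macro 2: S0 reads c1=1 → after 2×micro: -2; S1 reads c0=3 → after 1×micro: 3 ⇒ (c0=-2, c1=3)
macro 3: S0 reads c1=3 → after 2×micro: -2; S1 reads c0=-2 → after 1×micro: -2 ⇒ (c0=-2, c1=-2)
macro 4: S0 reads c1=-2 → after 2×micro: -2; S1 reads c0=-2 → after 1×micro: -2 ⇒ (c0=-2, c1=-2)

S1 state at macro-step 4 = -2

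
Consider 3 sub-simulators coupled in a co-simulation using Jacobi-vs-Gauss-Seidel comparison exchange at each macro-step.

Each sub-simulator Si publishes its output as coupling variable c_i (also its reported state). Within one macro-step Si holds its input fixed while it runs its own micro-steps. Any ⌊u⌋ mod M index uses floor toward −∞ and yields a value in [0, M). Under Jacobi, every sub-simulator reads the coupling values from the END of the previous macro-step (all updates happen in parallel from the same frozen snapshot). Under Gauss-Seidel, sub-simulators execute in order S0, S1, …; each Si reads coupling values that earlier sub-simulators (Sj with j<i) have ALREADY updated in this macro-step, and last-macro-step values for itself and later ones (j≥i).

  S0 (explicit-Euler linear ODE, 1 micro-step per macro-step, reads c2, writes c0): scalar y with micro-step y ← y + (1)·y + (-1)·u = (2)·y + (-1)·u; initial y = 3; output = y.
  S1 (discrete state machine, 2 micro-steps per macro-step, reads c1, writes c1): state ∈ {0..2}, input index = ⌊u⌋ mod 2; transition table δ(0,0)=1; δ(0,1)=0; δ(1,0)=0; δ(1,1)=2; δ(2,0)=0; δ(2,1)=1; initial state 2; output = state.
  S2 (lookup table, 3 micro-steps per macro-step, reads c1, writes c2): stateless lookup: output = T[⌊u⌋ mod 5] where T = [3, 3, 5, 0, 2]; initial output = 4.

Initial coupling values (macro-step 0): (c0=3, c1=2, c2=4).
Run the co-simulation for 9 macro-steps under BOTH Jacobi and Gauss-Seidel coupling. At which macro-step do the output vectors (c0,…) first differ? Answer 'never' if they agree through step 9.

first divergence at macro-step: 1

[Jacobi] macro 1: S0 reads c2=4 → after 1×micro: 2; S1 reads c1=2 → after 2×micro: 1; S2 reads c1=2 → after 3×micro: 5 ⇒ (c0=2, c1=1, c2=5)
[Jacobi] macro 2: S0 reads c2=5 → after 1×micro: -1; S1 reads c1=1 → after 2×micro: 1; S2 reads c1=1 → after 3×micro: 3 ⇒ (c0=-1, c1=1, c2=3)
[Jacobi] macro 3: S0 reads c2=3 → after 1×micro: -5; S1 reads c1=1 → after 2×micro: 1; S2 reads c1=1 → after 3×micro: 3 ⇒ (c0=-5, c1=1, c2=3)
[Jacobi] macro 4: S0 reads c2=3 → after 1×micro: -13; S1 reads c1=1 → after 2×micro: 1; S2 reads c1=1 → after 3×micro: 3 ⇒ (c0=-13, c1=1, c2=3)
[Jacobi] macro 5: S0 reads c2=3 → after 1×micro: -29; S1 reads c1=1 → after 2×micro: 1; S2 reads c1=1 → after 3×micro: 3 ⇒ (c0=-29, c1=1, c2=3)
[Jacobi] macro 6: S0 reads c2=3 → after 1×micro: -61; S1 reads c1=1 → after 2×micro: 1; S2 reads c1=1 → after 3×micro: 3 ⇒ (c0=-61, c1=1, c2=3)
[Jacobi] macro 7: S0 reads c2=3 → after 1×micro: -125; S1 reads c1=1 → after 2×micro: 1; S2 reads c1=1 → after 3×micro: 3 ⇒ (c0=-125, c1=1, c2=3)
[Jacobi] macro 8: S0 reads c2=3 → after 1×micro: -253; S1 reads c1=1 → after 2×micro: 1; S2 reads c1=1 → after 3×micro: 3 ⇒ (c0=-253, c1=1, c2=3)
[Jacobi] macro 9: S0 reads c2=3 → after 1×micro: -509; S1 reads c1=1 → after 2×micro: 1; S2 reads c1=1 → after 3×micro: 3 ⇒ (c0=-509, c1=1, c2=3)
[Gauss-Seidel] macro 1: S0 reads c2=4 → after 1×micro: 2; S1 reads c1=2 → after 2×micro: 1; S2 reads c1=1 → after 3×micro: 3 ⇒ (c0=2, c1=1, c2=3)
[Gauss-Seidel] macro 2: S0 reads c2=3 → after 1×micro: 1; S1 reads c1=1 → after 2×micro: 1; S2 reads c1=1 → after 3×micro: 3 ⇒ (c0=1, c1=1, c2=3)
[Gauss-Seidel] macro 3: S0 reads c2=3 → after 1×micro: -1; S1 reads c1=1 → after 2×micro: 1; S2 reads c1=1 → after 3×micro: 3 ⇒ (c0=-1, c1=1, c2=3)
[Gauss-Seidel] macro 4: S0 reads c2=3 → after 1×micro: -5; S1 reads c1=1 → after 2×micro: 1; S2 reads c1=1 → after 3×micro: 3 ⇒ (c0=-5, c1=1, c2=3)
[Gauss-Seidel] macro 5: S0 reads c2=3 → after 1×micro: -13; S1 reads c1=1 → after 2×micro: 1; S2 reads c1=1 → after 3×micro: 3 ⇒ (c0=-13, c1=1, c2=3)
[Gauss-Seidel] macro 6: S0 reads c2=3 → after 1×micro: -29; S1 reads c1=1 → after 2×micro: 1; S2 reads c1=1 → after 3×micro: 3 ⇒ (c0=-29, c1=1, c2=3)
[Gauss-Seidel] macro 7: S0 reads c2=3 → after 1×micro: -61; S1 reads c1=1 → after 2×micro: 1; S2 reads c1=1 → after 3×micro: 3 ⇒ (c0=-61, c1=1, c2=3)
[Gauss-Seidel] macro 8: S0 reads c2=3 → after 1×micro: -125; S1 reads c1=1 → after 2×micro: 1; S2 reads c1=1 → after 3×micro: 3 ⇒ (c0=-125, c1=1, c2=3)
[Gauss-Seidel] macro 9: S0 reads c2=3 → after 1×micro: -253; S1 reads c1=1 → after 2×micro: 1; S2 reads c1=1 → after 3×micro: 3 ⇒ (c0=-253, c1=1, c2=3)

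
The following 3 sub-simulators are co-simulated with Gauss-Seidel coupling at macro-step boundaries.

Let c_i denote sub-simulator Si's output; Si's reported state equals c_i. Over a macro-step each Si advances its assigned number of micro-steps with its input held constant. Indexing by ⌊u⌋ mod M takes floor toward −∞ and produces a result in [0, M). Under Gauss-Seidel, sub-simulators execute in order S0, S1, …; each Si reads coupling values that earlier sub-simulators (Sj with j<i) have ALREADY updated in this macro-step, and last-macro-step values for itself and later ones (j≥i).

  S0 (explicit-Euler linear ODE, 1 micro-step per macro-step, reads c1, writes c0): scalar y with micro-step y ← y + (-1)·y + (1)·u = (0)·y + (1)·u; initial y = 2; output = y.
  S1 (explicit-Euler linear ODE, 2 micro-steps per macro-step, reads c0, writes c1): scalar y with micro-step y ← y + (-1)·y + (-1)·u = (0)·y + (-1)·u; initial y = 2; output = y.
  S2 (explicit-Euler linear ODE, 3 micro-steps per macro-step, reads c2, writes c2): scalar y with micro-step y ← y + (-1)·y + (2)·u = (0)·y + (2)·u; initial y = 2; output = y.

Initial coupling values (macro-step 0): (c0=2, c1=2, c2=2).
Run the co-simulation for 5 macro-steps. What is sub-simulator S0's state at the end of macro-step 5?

S0 state at macro-step 5 = 2

macro 1: S0 reads c1=2 → after 1×micro: 2; S1 reads c0=2 → after 2×micro: -2; S2 reads c2=2 → after 3×micro: 4 ⇒ (c0=2, c1=-2, c2=4)
macro 2: S0 reads c1=-2 → after 1×micro: -2; S1 reads c0=-2 → after 2×micro: 2; S2 reads c2=4 → after 3×micro: 8 ⇒ (c0=-2, c1=2, c2=8)
macro 3: S0 reads c1=2 → after 1×micro: 2; S1 reads c0=2 → after 2×micro: -2; S2 reads c2=8 → after 3×micro: 16 ⇒ (c0=2, c1=-2, c2=16)
macro 4: S0 reads c1=-2 → after 1×micro: -2; S1 reads c0=-2 → after 2×micro: 2; S2 reads c2=16 → after 3×micro: 32 ⇒ (c0=-2, c1=2, c2=32)
macro 5: S0 reads c1=2 → after 1×micro: 2; S1 reads c0=2 → after 2×micro: -2; S2 reads c2=32 → after 3×micro: 64 ⇒ (c0=2, c1=-2, c2=64)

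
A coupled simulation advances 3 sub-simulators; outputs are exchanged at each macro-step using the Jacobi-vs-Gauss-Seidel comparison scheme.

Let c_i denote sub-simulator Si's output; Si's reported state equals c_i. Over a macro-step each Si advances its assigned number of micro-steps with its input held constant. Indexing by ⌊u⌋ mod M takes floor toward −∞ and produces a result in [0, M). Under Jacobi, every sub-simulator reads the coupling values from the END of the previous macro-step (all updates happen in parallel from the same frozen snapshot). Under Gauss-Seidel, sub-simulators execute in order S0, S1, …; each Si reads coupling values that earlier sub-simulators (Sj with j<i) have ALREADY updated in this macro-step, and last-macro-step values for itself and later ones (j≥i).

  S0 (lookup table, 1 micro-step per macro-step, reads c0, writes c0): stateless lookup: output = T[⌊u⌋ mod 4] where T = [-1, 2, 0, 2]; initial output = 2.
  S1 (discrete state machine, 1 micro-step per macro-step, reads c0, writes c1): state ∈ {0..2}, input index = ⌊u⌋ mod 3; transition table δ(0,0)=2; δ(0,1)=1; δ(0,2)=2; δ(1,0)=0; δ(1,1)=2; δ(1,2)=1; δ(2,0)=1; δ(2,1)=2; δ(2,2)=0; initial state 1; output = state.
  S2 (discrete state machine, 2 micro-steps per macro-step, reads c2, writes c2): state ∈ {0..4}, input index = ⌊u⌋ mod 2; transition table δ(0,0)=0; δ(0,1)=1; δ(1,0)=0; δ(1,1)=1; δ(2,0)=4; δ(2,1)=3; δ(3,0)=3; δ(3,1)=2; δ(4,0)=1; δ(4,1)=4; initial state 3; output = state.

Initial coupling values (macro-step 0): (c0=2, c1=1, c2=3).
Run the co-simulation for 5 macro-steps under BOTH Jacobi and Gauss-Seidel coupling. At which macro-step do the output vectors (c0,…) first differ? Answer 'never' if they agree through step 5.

[Jacobi] macro 1: S0 reads c0=2 → after 1×micro: 0; S1 reads c0=2 → after 1×micro: 1; S2 reads c2=3 → after 2×micro: 3 ⇒ (c0=0, c1=1, c2=3)
[Jacobi] macro 2: S0 reads c0=0 → after 1×micro: -1; S1 reads c0=0 → after 1×micro: 0; S2 reads c2=3 → after 2×micro: 3 ⇒ (c0=-1, c1=0, c2=3)
[Jacobi] macro 3: S0 reads c0=-1 → after 1×micro: 2; S1 reads c0=-1 → after 1×micro: 2; S2 reads c2=3 → after 2×micro: 3 ⇒ (c0=2, c1=2, c2=3)
[Jacobi] macro 4: S0 reads c0=2 → after 1×micro: 0; S1 reads c0=2 → after 1×micro: 0; S2 reads c2=3 → after 2×micro: 3 ⇒ (c0=0, c1=0, c2=3)
[Jacobi] macro 5: S0 reads c0=0 → after 1×micro: -1; S1 reads c0=0 → after 1×micro: 2; S2 reads c2=3 → after 2×micro: 3 ⇒ (c0=-1, c1=2, c2=3)
[Gauss-Seidel] macro 1: S0 reads c0=2 → after 1×micro: 0; S1 reads c0=0 → after 1×micro: 0; S2 reads c2=3 → after 2×micro: 3 ⇒ (c0=0, c1=0, c2=3)
[Gauss-Seidel] macro 2: S0 reads c0=0 → after 1×micro: -1; S1 reads c0=-1 → after 1×micro: 2; S2 reads c2=3 → after 2×micro: 3 ⇒ (c0=-1, c1=2, c2=3)
[Gauss-Seidel] macro 3: S0 reads c0=-1 → after 1×micro: 2; S1 reads c0=2 → after 1×micro: 0; S2 reads c2=3 → after 2×micro: 3 ⇒ (c0=2, c1=0, c2=3)
[Gauss-Seidel] macro 4: S0 reads c0=2 → after 1×micro: 0; S1 reads c0=0 → after 1×micro: 2; S2 reads c2=3 → after 2×micro: 3 ⇒ (c0=0, c1=2, c2=3)
[Gauss-Seidel] macro 5: S0 reads c0=0 → after 1×micro: -1; S1 reads c0=-1 → after 1×micro: 0; S2 reads c2=3 → after 2×micro: 3 ⇒ (c0=-1, c1=0, c2=3)

first divergence at macro-step: 1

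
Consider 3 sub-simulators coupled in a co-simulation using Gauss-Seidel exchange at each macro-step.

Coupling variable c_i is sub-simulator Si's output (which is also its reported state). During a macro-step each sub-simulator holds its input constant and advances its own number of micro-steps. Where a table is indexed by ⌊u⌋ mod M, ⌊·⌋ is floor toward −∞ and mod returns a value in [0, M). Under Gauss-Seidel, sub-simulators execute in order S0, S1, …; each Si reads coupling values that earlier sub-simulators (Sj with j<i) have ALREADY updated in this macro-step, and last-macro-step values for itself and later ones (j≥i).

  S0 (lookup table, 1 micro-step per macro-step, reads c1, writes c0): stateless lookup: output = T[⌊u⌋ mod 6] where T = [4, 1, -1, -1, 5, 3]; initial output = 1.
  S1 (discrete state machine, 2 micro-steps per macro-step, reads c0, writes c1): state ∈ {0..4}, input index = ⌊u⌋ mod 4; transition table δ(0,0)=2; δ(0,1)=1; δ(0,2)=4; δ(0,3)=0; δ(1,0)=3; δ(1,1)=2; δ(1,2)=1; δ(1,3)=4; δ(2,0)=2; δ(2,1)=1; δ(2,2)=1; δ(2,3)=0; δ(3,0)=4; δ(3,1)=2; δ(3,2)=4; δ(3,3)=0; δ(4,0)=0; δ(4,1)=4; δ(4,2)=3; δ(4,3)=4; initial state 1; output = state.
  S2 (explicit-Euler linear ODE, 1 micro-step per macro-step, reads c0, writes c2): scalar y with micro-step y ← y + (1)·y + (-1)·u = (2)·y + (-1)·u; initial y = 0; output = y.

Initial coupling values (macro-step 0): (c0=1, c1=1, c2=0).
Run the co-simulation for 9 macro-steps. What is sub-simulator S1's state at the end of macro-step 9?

S1 state at macro-step 9 = 1

macro 1: S0 reads c1=1 → after 1×micro: 1; S1 reads c0=1 → after 2×micro: 1; S2 reads c0=1 → after 1×micro: -1 ⇒ (c0=1, c1=1, c2=-1)
macro 2: S0 reads c1=1 → after 1×micro: 1; S1 reads c0=1 → after 2×micro: 1; S2 reads c0=1 → after 1×micro: -3 ⇒ (c0=1, c1=1, c2=-3)
macro 3: S0 reads c1=1 → after 1×micro: 1; S1 reads c0=1 → after 2×micro: 1; S2 reads c0=1 → after 1×micro: -7 ⇒ (c0=1, c1=1, c2=-7)
macro 4: S0 reads c1=1 → after 1×micro: 1; S1 reads c0=1 → after 2×micro: 1; S2 reads c0=1 → after 1×micro: -15 ⇒ (c0=1, c1=1, c2=-15)
macro 5: S0 reads c1=1 → after 1×micro: 1; S1 reads c0=1 → after 2×micro: 1; S2 reads c0=1 → after 1×micro: -31 ⇒ (c0=1, c1=1, c2=-31)
macro 6: S0 reads c1=1 → after 1×micro: 1; S1 reads c0=1 → after 2×micro: 1; S2 reads c0=1 → after 1×micro: -63 ⇒ (c0=1, c1=1, c2=-63)
macro 7: S0 reads c1=1 → after 1×micro: 1; S1 reads c0=1 → after 2×micro: 1; S2 reads c0=1 → after 1×micro: -127 ⇒ (c0=1, c1=1, c2=-127)
macro 8: S0 reads c1=1 → after 1×micro: 1; S1 reads c0=1 → after 2×micro: 1; S2 reads c0=1 → after 1×micro: -255 ⇒ (c0=1, c1=1, c2=-255)
macro 9: S0 reads c1=1 → after 1×micro: 1; S1 reads c0=1 → after 2×micro: 1; S2 reads c0=1 → after 1×micro: -511 ⇒ (c0=1, c1=1, c2=-511)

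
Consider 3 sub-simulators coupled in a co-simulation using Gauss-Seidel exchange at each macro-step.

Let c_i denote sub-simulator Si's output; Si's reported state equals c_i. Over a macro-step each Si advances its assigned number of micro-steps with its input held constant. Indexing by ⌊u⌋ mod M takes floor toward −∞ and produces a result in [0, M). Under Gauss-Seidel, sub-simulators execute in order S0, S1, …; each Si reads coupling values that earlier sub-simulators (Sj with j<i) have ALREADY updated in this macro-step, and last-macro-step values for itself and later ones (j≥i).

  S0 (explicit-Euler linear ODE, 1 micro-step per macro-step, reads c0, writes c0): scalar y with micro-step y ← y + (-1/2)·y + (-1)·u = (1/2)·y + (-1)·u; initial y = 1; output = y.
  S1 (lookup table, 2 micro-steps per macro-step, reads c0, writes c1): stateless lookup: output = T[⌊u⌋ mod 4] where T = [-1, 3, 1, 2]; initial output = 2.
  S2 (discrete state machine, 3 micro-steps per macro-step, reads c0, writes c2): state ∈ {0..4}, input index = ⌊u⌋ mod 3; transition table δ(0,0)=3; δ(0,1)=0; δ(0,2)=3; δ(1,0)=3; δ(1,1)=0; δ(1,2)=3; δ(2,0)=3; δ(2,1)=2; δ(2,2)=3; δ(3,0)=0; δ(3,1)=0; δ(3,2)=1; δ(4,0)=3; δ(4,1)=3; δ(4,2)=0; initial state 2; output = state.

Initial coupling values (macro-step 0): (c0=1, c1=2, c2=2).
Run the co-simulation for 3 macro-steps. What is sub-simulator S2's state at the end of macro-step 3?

S2 state at macro-step 3 = 3

macro 1: S0 reads c0=1 → after 1×micro: -1/2; S1 reads c0=-1/2 → after 2×micro: 2; S2 reads c0=-1/2 → after 3×micro: 3 ⇒ (c0=-1/2, c1=2, c2=3)
macro 2: S0 reads c0=-1/2 → after 1×micro: 1/4; S1 reads c0=1/4 → after 2×micro: -1; S2 reads c0=1/4 → after 3×micro: 0 ⇒ (c0=1/4, c1=-1, c2=0)
macro 3: S0 reads c0=1/4 → after 1×micro: -1/8; S1 reads c0=-1/8 → after 2×micro: 2; S2 reads c0=-1/8 → after 3×micro: 3 ⇒ (c0=-1/8, c1=2, c2=3)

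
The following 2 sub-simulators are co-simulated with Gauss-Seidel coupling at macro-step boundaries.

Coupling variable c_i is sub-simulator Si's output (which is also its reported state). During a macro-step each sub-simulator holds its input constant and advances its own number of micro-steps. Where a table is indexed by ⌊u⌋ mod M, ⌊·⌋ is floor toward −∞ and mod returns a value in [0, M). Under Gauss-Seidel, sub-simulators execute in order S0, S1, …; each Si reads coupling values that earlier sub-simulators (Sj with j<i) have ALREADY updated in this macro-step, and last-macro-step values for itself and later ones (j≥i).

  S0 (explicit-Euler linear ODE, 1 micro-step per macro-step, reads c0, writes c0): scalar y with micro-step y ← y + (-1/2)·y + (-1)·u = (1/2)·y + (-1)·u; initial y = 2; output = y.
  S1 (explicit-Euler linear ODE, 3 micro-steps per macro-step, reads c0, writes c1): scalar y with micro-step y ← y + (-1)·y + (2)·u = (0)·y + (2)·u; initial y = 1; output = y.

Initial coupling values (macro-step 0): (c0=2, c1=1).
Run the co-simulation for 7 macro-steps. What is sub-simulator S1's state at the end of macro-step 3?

macro 1: S0 reads c0=2 → after 1×micro: -1; S1 reads c0=-1 → after 3×micro: -2 ⇒ (c0=-1, c1=-2)
macro 2: S0 reads c0=-1 → after 1×micro: 1/2; S1 reads c0=1/2 → after 3×micro: 1 ⇒ (c0=1/2, c1=1)
macro 3: S0 reads c0=1/2 → after 1×micro: -1/4; S1 reads c0=-1/4 → after 3×micro: -1/2 ⇒ (c0=-1/4, c1=-1/2)
macro 4: S0 reads c0=-1/4 → after 1×micro: 1/8; S1 reads c0=1/8 → after 3×micro: 1/4 ⇒ (c0=1/8, c1=1/4)
macro 5: S0 reads c0=1/8 → after 1×micro: -1/16; S1 reads c0=-1/16 → after 3×micro: -1/8 ⇒ (c0=-1/16, c1=-1/8)
macro 6: S0 reads c0=-1/16 → after 1×micro: 1/32; S1 reads c0=1/32 → after 3×micro: 1/16 ⇒ (c0=1/32, c1=1/16)
macro 7: S0 reads c0=1/32 → after 1×micro: -1/64; S1 reads c0=-1/64 → after 3×micro: -1/32 ⇒ (c0=-1/64, c1=-1/32)

S1 state at macro-step 3 = -1/2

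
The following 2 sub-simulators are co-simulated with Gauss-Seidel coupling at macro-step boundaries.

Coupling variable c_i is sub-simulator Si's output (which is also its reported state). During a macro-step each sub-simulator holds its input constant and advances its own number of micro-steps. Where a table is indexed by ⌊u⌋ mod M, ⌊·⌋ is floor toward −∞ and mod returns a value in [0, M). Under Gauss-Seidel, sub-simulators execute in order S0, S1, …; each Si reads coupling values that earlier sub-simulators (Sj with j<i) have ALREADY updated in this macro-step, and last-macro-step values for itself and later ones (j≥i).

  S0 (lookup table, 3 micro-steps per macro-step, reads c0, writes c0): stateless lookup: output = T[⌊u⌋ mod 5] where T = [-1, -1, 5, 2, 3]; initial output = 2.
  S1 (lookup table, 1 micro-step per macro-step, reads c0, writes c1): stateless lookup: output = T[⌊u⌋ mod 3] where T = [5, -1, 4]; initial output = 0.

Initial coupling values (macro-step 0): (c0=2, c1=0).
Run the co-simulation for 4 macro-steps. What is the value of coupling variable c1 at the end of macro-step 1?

c1 at macro-step 1 = 4

macro 1: S0 reads c0=2 → after 3×micro: 5; S1 reads c0=5 → after 1×micro: 4 ⇒ (c0=5, c1=4)
macro 2: S0 reads c0=5 → after 3×micro: -1; S1 reads c0=-1 → after 1×micro: 4 ⇒ (c0=-1, c1=4)
macro 3: S0 reads c0=-1 → after 3×micro: 3; S1 reads c0=3 → after 1×micro: 5 ⇒ (c0=3, c1=5)
macro 4: S0 reads c0=3 → after 3×micro: 2; S1 reads c0=2 → after 1×micro: 4 ⇒ (c0=2, c1=4)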